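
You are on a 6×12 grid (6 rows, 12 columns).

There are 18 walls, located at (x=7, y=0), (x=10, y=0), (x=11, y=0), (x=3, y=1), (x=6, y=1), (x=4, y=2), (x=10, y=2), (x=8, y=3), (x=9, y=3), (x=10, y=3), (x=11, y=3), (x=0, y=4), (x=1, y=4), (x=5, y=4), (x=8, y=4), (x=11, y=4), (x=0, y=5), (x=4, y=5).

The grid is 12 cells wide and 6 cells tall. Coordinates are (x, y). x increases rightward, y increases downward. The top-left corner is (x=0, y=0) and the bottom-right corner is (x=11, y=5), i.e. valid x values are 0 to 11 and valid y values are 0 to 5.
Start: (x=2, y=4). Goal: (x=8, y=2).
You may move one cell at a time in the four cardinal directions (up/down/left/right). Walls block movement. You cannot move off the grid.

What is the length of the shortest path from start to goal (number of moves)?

BFS from (x=2, y=4) until reaching (x=8, y=2):
  Distance 0: (x=2, y=4)
  Distance 1: (x=2, y=3), (x=3, y=4), (x=2, y=5)
  Distance 2: (x=2, y=2), (x=1, y=3), (x=3, y=3), (x=4, y=4), (x=1, y=5), (x=3, y=5)
  Distance 3: (x=2, y=1), (x=1, y=2), (x=3, y=2), (x=0, y=3), (x=4, y=3)
  Distance 4: (x=2, y=0), (x=1, y=1), (x=0, y=2), (x=5, y=3)
  Distance 5: (x=1, y=0), (x=3, y=0), (x=0, y=1), (x=5, y=2), (x=6, y=3)
  Distance 6: (x=0, y=0), (x=4, y=0), (x=5, y=1), (x=6, y=2), (x=7, y=3), (x=6, y=4)
  Distance 7: (x=5, y=0), (x=4, y=1), (x=7, y=2), (x=7, y=4), (x=6, y=5)
  Distance 8: (x=6, y=0), (x=7, y=1), (x=8, y=2), (x=5, y=5), (x=7, y=5)  <- goal reached here
One shortest path (8 moves): (x=2, y=4) -> (x=3, y=4) -> (x=4, y=4) -> (x=4, y=3) -> (x=5, y=3) -> (x=6, y=3) -> (x=7, y=3) -> (x=7, y=2) -> (x=8, y=2)

Answer: Shortest path length: 8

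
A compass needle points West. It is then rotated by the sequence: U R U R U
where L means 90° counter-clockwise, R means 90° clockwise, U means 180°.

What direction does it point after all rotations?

Answer: Final heading: West

Derivation:
Start: West
  U (U-turn (180°)) -> East
  R (right (90° clockwise)) -> South
  U (U-turn (180°)) -> North
  R (right (90° clockwise)) -> East
  U (U-turn (180°)) -> West
Final: West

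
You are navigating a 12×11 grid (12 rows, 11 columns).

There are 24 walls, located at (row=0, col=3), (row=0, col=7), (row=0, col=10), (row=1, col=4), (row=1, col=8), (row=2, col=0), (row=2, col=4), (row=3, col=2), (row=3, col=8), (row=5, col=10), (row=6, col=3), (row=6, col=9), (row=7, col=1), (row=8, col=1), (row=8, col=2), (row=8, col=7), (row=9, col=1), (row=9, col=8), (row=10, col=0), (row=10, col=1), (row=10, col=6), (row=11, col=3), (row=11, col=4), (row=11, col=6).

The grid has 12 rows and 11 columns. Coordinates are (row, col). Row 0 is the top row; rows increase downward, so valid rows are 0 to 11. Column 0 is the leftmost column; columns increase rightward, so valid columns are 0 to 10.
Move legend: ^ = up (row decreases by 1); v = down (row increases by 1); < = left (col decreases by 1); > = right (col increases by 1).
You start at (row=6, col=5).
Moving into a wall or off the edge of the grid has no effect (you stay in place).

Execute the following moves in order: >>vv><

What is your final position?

Answer: Final position: (row=7, col=7)

Derivation:
Start: (row=6, col=5)
  > (right): (row=6, col=5) -> (row=6, col=6)
  > (right): (row=6, col=6) -> (row=6, col=7)
  v (down): (row=6, col=7) -> (row=7, col=7)
  v (down): blocked, stay at (row=7, col=7)
  > (right): (row=7, col=7) -> (row=7, col=8)
  < (left): (row=7, col=8) -> (row=7, col=7)
Final: (row=7, col=7)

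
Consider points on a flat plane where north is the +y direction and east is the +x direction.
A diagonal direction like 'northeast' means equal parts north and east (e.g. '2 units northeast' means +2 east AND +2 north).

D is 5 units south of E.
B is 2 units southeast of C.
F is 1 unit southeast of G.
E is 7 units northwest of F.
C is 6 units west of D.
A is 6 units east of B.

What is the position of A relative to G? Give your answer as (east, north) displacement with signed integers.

Place G at the origin (east=0, north=0).
  F is 1 unit southeast of G: delta (east=+1, north=-1); F at (east=1, north=-1).
  E is 7 units northwest of F: delta (east=-7, north=+7); E at (east=-6, north=6).
  D is 5 units south of E: delta (east=+0, north=-5); D at (east=-6, north=1).
  C is 6 units west of D: delta (east=-6, north=+0); C at (east=-12, north=1).
  B is 2 units southeast of C: delta (east=+2, north=-2); B at (east=-10, north=-1).
  A is 6 units east of B: delta (east=+6, north=+0); A at (east=-4, north=-1).
Therefore A relative to G: (east=-4, north=-1).

Answer: A is at (east=-4, north=-1) relative to G.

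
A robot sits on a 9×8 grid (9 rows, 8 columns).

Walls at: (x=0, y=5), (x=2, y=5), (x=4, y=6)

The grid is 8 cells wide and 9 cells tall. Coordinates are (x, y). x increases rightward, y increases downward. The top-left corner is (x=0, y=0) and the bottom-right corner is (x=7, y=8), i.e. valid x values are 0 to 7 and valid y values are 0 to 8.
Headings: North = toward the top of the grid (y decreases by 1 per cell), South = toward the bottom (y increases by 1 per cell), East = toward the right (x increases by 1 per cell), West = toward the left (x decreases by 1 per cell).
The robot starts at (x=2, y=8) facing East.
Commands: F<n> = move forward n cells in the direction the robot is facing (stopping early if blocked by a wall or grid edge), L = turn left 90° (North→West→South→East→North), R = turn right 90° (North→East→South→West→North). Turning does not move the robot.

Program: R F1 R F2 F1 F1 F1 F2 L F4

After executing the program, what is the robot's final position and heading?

Start: (x=2, y=8), facing East
  R: turn right, now facing South
  F1: move forward 0/1 (blocked), now at (x=2, y=8)
  R: turn right, now facing West
  F2: move forward 2, now at (x=0, y=8)
  [×3]F1: move forward 0/1 (blocked), now at (x=0, y=8)
  F2: move forward 0/2 (blocked), now at (x=0, y=8)
  L: turn left, now facing South
  F4: move forward 0/4 (blocked), now at (x=0, y=8)
Final: (x=0, y=8), facing South

Answer: Final position: (x=0, y=8), facing South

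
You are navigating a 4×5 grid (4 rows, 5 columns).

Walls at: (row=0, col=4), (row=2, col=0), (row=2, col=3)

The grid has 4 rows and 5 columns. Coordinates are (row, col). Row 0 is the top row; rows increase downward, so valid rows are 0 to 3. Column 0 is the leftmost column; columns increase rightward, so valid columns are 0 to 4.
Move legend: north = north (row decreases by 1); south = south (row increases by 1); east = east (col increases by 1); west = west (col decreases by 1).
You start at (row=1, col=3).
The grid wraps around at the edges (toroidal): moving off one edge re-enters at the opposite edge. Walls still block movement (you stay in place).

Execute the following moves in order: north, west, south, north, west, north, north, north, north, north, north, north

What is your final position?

Start: (row=1, col=3)
  north (north): (row=1, col=3) -> (row=0, col=3)
  west (west): (row=0, col=3) -> (row=0, col=2)
  south (south): (row=0, col=2) -> (row=1, col=2)
  north (north): (row=1, col=2) -> (row=0, col=2)
  west (west): (row=0, col=2) -> (row=0, col=1)
  north (north): (row=0, col=1) -> (row=3, col=1)
  north (north): (row=3, col=1) -> (row=2, col=1)
  north (north): (row=2, col=1) -> (row=1, col=1)
  north (north): (row=1, col=1) -> (row=0, col=1)
  north (north): (row=0, col=1) -> (row=3, col=1)
  north (north): (row=3, col=1) -> (row=2, col=1)
  north (north): (row=2, col=1) -> (row=1, col=1)
Final: (row=1, col=1)

Answer: Final position: (row=1, col=1)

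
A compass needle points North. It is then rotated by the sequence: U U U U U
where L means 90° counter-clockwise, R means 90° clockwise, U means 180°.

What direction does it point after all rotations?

Start: North
  U (U-turn (180°)) -> South
  U (U-turn (180°)) -> North
  U (U-turn (180°)) -> South
  U (U-turn (180°)) -> North
  U (U-turn (180°)) -> South
Final: South

Answer: Final heading: South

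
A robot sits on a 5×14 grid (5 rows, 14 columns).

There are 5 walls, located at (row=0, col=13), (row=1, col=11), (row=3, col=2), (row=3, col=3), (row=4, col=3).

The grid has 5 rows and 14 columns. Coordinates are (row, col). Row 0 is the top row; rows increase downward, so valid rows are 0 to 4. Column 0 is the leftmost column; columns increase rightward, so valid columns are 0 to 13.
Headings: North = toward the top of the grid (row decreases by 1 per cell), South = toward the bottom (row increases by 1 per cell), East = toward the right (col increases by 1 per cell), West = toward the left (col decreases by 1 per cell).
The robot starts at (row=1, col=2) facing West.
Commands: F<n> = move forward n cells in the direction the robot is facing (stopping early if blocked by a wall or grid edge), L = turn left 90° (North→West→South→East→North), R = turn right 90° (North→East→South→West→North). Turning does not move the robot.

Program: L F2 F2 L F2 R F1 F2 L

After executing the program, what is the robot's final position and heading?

Start: (row=1, col=2), facing West
  L: turn left, now facing South
  F2: move forward 1/2 (blocked), now at (row=2, col=2)
  F2: move forward 0/2 (blocked), now at (row=2, col=2)
  L: turn left, now facing East
  F2: move forward 2, now at (row=2, col=4)
  R: turn right, now facing South
  F1: move forward 1, now at (row=3, col=4)
  F2: move forward 1/2 (blocked), now at (row=4, col=4)
  L: turn left, now facing East
Final: (row=4, col=4), facing East

Answer: Final position: (row=4, col=4), facing East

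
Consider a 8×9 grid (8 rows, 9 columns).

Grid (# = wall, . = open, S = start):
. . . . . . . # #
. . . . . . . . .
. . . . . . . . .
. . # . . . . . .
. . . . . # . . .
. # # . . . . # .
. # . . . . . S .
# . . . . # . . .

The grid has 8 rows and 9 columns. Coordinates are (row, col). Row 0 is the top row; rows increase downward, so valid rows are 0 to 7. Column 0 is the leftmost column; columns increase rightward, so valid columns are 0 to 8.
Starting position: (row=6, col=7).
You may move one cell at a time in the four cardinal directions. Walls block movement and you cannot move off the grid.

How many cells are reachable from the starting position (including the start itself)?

Answer: Reachable cells: 62

Derivation:
BFS flood-fill from (row=6, col=7):
  Distance 0: (row=6, col=7)
  Distance 1: (row=6, col=6), (row=6, col=8), (row=7, col=7)
  Distance 2: (row=5, col=6), (row=5, col=8), (row=6, col=5), (row=7, col=6), (row=7, col=8)
  Distance 3: (row=4, col=6), (row=4, col=8), (row=5, col=5), (row=6, col=4)
  Distance 4: (row=3, col=6), (row=3, col=8), (row=4, col=7), (row=5, col=4), (row=6, col=3), (row=7, col=4)
  Distance 5: (row=2, col=6), (row=2, col=8), (row=3, col=5), (row=3, col=7), (row=4, col=4), (row=5, col=3), (row=6, col=2), (row=7, col=3)
  Distance 6: (row=1, col=6), (row=1, col=8), (row=2, col=5), (row=2, col=7), (row=3, col=4), (row=4, col=3), (row=7, col=2)
  Distance 7: (row=0, col=6), (row=1, col=5), (row=1, col=7), (row=2, col=4), (row=3, col=3), (row=4, col=2), (row=7, col=1)
  Distance 8: (row=0, col=5), (row=1, col=4), (row=2, col=3), (row=4, col=1)
  Distance 9: (row=0, col=4), (row=1, col=3), (row=2, col=2), (row=3, col=1), (row=4, col=0)
  Distance 10: (row=0, col=3), (row=1, col=2), (row=2, col=1), (row=3, col=0), (row=5, col=0)
  Distance 11: (row=0, col=2), (row=1, col=1), (row=2, col=0), (row=6, col=0)
  Distance 12: (row=0, col=1), (row=1, col=0)
  Distance 13: (row=0, col=0)
Total reachable: 62 (grid has 62 open cells total)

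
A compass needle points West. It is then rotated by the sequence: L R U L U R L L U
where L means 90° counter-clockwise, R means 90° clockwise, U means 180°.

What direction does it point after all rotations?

Start: West
  L (left (90° counter-clockwise)) -> South
  R (right (90° clockwise)) -> West
  U (U-turn (180°)) -> East
  L (left (90° counter-clockwise)) -> North
  U (U-turn (180°)) -> South
  R (right (90° clockwise)) -> West
  L (left (90° counter-clockwise)) -> South
  L (left (90° counter-clockwise)) -> East
  U (U-turn (180°)) -> West
Final: West

Answer: Final heading: West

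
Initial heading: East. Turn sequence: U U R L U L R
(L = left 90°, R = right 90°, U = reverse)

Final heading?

Start: East
  U (U-turn (180°)) -> West
  U (U-turn (180°)) -> East
  R (right (90° clockwise)) -> South
  L (left (90° counter-clockwise)) -> East
  U (U-turn (180°)) -> West
  L (left (90° counter-clockwise)) -> South
  R (right (90° clockwise)) -> West
Final: West

Answer: Final heading: West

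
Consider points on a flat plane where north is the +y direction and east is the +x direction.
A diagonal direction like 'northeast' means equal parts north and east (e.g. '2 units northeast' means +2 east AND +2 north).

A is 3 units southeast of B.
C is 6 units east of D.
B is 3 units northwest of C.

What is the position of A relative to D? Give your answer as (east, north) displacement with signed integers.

Place D at the origin (east=0, north=0).
  C is 6 units east of D: delta (east=+6, north=+0); C at (east=6, north=0).
  B is 3 units northwest of C: delta (east=-3, north=+3); B at (east=3, north=3).
  A is 3 units southeast of B: delta (east=+3, north=-3); A at (east=6, north=0).
Therefore A relative to D: (east=6, north=0).

Answer: A is at (east=6, north=0) relative to D.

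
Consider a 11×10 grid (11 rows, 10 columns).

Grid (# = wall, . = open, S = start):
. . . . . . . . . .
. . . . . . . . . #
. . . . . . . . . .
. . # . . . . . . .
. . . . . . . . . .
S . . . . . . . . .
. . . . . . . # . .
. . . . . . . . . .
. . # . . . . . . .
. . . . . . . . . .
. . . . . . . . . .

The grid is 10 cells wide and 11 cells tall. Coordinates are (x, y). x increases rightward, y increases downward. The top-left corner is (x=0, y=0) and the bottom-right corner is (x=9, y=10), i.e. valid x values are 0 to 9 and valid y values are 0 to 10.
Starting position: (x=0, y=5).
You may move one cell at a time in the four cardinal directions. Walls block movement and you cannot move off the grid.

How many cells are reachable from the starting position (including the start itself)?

Answer: Reachable cells: 106

Derivation:
BFS flood-fill from (x=0, y=5):
  Distance 0: (x=0, y=5)
  Distance 1: (x=0, y=4), (x=1, y=5), (x=0, y=6)
  Distance 2: (x=0, y=3), (x=1, y=4), (x=2, y=5), (x=1, y=6), (x=0, y=7)
  Distance 3: (x=0, y=2), (x=1, y=3), (x=2, y=4), (x=3, y=5), (x=2, y=6), (x=1, y=7), (x=0, y=8)
  Distance 4: (x=0, y=1), (x=1, y=2), (x=3, y=4), (x=4, y=5), (x=3, y=6), (x=2, y=7), (x=1, y=8), (x=0, y=9)
  Distance 5: (x=0, y=0), (x=1, y=1), (x=2, y=2), (x=3, y=3), (x=4, y=4), (x=5, y=5), (x=4, y=6), (x=3, y=7), (x=1, y=9), (x=0, y=10)
  Distance 6: (x=1, y=0), (x=2, y=1), (x=3, y=2), (x=4, y=3), (x=5, y=4), (x=6, y=5), (x=5, y=6), (x=4, y=7), (x=3, y=8), (x=2, y=9), (x=1, y=10)
  Distance 7: (x=2, y=0), (x=3, y=1), (x=4, y=2), (x=5, y=3), (x=6, y=4), (x=7, y=5), (x=6, y=6), (x=5, y=7), (x=4, y=8), (x=3, y=9), (x=2, y=10)
  Distance 8: (x=3, y=0), (x=4, y=1), (x=5, y=2), (x=6, y=3), (x=7, y=4), (x=8, y=5), (x=6, y=7), (x=5, y=8), (x=4, y=9), (x=3, y=10)
  Distance 9: (x=4, y=0), (x=5, y=1), (x=6, y=2), (x=7, y=3), (x=8, y=4), (x=9, y=5), (x=8, y=6), (x=7, y=7), (x=6, y=8), (x=5, y=9), (x=4, y=10)
  Distance 10: (x=5, y=0), (x=6, y=1), (x=7, y=2), (x=8, y=3), (x=9, y=4), (x=9, y=6), (x=8, y=7), (x=7, y=8), (x=6, y=9), (x=5, y=10)
  Distance 11: (x=6, y=0), (x=7, y=1), (x=8, y=2), (x=9, y=3), (x=9, y=7), (x=8, y=8), (x=7, y=9), (x=6, y=10)
  Distance 12: (x=7, y=0), (x=8, y=1), (x=9, y=2), (x=9, y=8), (x=8, y=9), (x=7, y=10)
  Distance 13: (x=8, y=0), (x=9, y=9), (x=8, y=10)
  Distance 14: (x=9, y=0), (x=9, y=10)
Total reachable: 106 (grid has 106 open cells total)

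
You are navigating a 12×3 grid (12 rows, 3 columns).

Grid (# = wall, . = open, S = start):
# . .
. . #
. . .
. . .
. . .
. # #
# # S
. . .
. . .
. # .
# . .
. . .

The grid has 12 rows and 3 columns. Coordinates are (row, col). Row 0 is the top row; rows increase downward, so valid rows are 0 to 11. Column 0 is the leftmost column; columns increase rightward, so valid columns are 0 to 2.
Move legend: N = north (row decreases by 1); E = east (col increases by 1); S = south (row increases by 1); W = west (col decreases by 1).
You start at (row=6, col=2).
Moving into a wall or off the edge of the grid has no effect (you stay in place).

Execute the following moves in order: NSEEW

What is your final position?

Answer: Final position: (row=7, col=1)

Derivation:
Start: (row=6, col=2)
  N (north): blocked, stay at (row=6, col=2)
  S (south): (row=6, col=2) -> (row=7, col=2)
  E (east): blocked, stay at (row=7, col=2)
  E (east): blocked, stay at (row=7, col=2)
  W (west): (row=7, col=2) -> (row=7, col=1)
Final: (row=7, col=1)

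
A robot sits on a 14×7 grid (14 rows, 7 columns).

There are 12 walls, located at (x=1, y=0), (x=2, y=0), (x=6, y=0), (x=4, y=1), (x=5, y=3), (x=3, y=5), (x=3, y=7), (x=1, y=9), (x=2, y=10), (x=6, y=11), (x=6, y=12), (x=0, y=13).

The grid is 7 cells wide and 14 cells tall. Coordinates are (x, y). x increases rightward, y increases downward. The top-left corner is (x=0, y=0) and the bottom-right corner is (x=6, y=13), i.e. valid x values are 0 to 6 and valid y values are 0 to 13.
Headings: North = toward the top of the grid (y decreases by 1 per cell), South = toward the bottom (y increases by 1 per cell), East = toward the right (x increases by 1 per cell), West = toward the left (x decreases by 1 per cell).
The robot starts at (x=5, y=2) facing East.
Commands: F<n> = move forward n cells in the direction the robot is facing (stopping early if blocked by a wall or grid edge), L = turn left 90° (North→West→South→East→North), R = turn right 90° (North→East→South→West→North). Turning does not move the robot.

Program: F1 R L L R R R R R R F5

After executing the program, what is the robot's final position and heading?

Answer: Final position: (x=6, y=7), facing South

Derivation:
Start: (x=5, y=2), facing East
  F1: move forward 1, now at (x=6, y=2)
  R: turn right, now facing South
  L: turn left, now facing East
  L: turn left, now facing North
  R: turn right, now facing East
  R: turn right, now facing South
  R: turn right, now facing West
  R: turn right, now facing North
  R: turn right, now facing East
  R: turn right, now facing South
  F5: move forward 5, now at (x=6, y=7)
Final: (x=6, y=7), facing South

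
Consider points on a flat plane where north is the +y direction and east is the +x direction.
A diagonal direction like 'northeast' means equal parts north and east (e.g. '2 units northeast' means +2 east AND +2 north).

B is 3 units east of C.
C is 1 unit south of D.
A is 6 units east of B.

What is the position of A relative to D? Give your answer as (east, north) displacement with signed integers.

Place D at the origin (east=0, north=0).
  C is 1 unit south of D: delta (east=+0, north=-1); C at (east=0, north=-1).
  B is 3 units east of C: delta (east=+3, north=+0); B at (east=3, north=-1).
  A is 6 units east of B: delta (east=+6, north=+0); A at (east=9, north=-1).
Therefore A relative to D: (east=9, north=-1).

Answer: A is at (east=9, north=-1) relative to D.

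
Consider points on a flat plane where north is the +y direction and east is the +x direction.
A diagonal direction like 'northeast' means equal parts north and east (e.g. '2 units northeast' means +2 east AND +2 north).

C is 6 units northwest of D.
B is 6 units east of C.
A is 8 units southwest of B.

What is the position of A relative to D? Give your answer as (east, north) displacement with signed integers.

Answer: A is at (east=-8, north=-2) relative to D.

Derivation:
Place D at the origin (east=0, north=0).
  C is 6 units northwest of D: delta (east=-6, north=+6); C at (east=-6, north=6).
  B is 6 units east of C: delta (east=+6, north=+0); B at (east=0, north=6).
  A is 8 units southwest of B: delta (east=-8, north=-8); A at (east=-8, north=-2).
Therefore A relative to D: (east=-8, north=-2).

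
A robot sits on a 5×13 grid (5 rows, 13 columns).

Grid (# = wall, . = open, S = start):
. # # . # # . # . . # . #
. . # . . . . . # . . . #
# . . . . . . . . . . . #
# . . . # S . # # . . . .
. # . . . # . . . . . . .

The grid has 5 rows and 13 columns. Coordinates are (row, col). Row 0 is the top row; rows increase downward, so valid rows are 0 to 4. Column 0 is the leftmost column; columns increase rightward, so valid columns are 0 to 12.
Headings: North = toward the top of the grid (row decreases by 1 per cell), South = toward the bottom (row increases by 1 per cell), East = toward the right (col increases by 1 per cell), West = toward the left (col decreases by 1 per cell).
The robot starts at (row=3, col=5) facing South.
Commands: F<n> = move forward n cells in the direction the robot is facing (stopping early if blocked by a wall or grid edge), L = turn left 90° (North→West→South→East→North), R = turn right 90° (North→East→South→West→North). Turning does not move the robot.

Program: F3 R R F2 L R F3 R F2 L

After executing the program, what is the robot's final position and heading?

Start: (row=3, col=5), facing South
  F3: move forward 0/3 (blocked), now at (row=3, col=5)
  R: turn right, now facing West
  R: turn right, now facing North
  F2: move forward 2, now at (row=1, col=5)
  L: turn left, now facing West
  R: turn right, now facing North
  F3: move forward 0/3 (blocked), now at (row=1, col=5)
  R: turn right, now facing East
  F2: move forward 2, now at (row=1, col=7)
  L: turn left, now facing North
Final: (row=1, col=7), facing North

Answer: Final position: (row=1, col=7), facing North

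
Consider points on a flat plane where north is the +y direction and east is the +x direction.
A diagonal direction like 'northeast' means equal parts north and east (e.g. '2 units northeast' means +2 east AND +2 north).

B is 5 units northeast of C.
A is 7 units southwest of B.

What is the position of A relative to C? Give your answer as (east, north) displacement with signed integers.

Place C at the origin (east=0, north=0).
  B is 5 units northeast of C: delta (east=+5, north=+5); B at (east=5, north=5).
  A is 7 units southwest of B: delta (east=-7, north=-7); A at (east=-2, north=-2).
Therefore A relative to C: (east=-2, north=-2).

Answer: A is at (east=-2, north=-2) relative to C.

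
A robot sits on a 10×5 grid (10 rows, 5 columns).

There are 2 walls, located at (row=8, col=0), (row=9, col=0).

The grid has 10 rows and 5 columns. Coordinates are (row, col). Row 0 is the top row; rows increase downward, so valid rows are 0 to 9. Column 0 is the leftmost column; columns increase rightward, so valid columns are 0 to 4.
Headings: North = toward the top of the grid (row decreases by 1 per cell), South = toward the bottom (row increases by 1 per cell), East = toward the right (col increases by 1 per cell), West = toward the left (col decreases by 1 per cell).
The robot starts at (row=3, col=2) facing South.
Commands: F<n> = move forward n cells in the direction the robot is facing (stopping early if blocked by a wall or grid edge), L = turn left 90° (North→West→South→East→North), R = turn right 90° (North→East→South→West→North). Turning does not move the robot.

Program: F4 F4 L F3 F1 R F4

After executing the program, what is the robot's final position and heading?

Answer: Final position: (row=9, col=4), facing South

Derivation:
Start: (row=3, col=2), facing South
  F4: move forward 4, now at (row=7, col=2)
  F4: move forward 2/4 (blocked), now at (row=9, col=2)
  L: turn left, now facing East
  F3: move forward 2/3 (blocked), now at (row=9, col=4)
  F1: move forward 0/1 (blocked), now at (row=9, col=4)
  R: turn right, now facing South
  F4: move forward 0/4 (blocked), now at (row=9, col=4)
Final: (row=9, col=4), facing South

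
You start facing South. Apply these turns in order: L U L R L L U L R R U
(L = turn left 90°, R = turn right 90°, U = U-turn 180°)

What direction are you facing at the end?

Start: South
  L (left (90° counter-clockwise)) -> East
  U (U-turn (180°)) -> West
  L (left (90° counter-clockwise)) -> South
  R (right (90° clockwise)) -> West
  L (left (90° counter-clockwise)) -> South
  L (left (90° counter-clockwise)) -> East
  U (U-turn (180°)) -> West
  L (left (90° counter-clockwise)) -> South
  R (right (90° clockwise)) -> West
  R (right (90° clockwise)) -> North
  U (U-turn (180°)) -> South
Final: South

Answer: Final heading: South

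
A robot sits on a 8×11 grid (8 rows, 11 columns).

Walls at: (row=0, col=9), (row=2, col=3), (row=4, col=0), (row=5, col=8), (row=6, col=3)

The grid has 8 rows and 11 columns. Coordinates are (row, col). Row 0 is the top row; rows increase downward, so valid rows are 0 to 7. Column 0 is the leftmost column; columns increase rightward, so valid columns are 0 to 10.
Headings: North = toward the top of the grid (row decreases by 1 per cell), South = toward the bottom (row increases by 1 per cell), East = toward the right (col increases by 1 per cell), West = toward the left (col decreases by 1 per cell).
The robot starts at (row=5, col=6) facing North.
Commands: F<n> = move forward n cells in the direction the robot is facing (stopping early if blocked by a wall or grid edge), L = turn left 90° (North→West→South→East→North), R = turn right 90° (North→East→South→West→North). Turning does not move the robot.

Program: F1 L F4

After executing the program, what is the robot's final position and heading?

Start: (row=5, col=6), facing North
  F1: move forward 1, now at (row=4, col=6)
  L: turn left, now facing West
  F4: move forward 4, now at (row=4, col=2)
Final: (row=4, col=2), facing West

Answer: Final position: (row=4, col=2), facing West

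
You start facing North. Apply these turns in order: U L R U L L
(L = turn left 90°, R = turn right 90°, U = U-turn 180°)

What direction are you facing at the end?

Answer: Final heading: South

Derivation:
Start: North
  U (U-turn (180°)) -> South
  L (left (90° counter-clockwise)) -> East
  R (right (90° clockwise)) -> South
  U (U-turn (180°)) -> North
  L (left (90° counter-clockwise)) -> West
  L (left (90° counter-clockwise)) -> South
Final: South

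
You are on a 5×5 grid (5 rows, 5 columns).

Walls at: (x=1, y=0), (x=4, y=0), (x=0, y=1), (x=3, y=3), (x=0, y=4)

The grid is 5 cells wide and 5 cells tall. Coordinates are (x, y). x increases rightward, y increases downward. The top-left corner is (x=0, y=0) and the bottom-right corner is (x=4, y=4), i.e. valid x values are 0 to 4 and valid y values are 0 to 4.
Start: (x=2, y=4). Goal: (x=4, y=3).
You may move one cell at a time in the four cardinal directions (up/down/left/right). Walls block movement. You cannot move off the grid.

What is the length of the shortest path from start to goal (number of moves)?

Answer: Shortest path length: 3

Derivation:
BFS from (x=2, y=4) until reaching (x=4, y=3):
  Distance 0: (x=2, y=4)
  Distance 1: (x=2, y=3), (x=1, y=4), (x=3, y=4)
  Distance 2: (x=2, y=2), (x=1, y=3), (x=4, y=4)
  Distance 3: (x=2, y=1), (x=1, y=2), (x=3, y=2), (x=0, y=3), (x=4, y=3)  <- goal reached here
One shortest path (3 moves): (x=2, y=4) -> (x=3, y=4) -> (x=4, y=4) -> (x=4, y=3)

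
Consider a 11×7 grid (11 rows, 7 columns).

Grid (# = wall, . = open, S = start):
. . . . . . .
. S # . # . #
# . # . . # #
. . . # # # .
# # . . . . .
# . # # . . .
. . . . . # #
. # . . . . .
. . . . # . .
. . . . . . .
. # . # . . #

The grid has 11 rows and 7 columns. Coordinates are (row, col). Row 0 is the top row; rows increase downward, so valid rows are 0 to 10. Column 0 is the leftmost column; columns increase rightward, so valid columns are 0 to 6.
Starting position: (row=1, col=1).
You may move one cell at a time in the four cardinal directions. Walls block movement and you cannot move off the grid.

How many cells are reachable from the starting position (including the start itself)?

Answer: Reachable cells: 55

Derivation:
BFS flood-fill from (row=1, col=1):
  Distance 0: (row=1, col=1)
  Distance 1: (row=0, col=1), (row=1, col=0), (row=2, col=1)
  Distance 2: (row=0, col=0), (row=0, col=2), (row=3, col=1)
  Distance 3: (row=0, col=3), (row=3, col=0), (row=3, col=2)
  Distance 4: (row=0, col=4), (row=1, col=3), (row=4, col=2)
  Distance 5: (row=0, col=5), (row=2, col=3), (row=4, col=3)
  Distance 6: (row=0, col=6), (row=1, col=5), (row=2, col=4), (row=4, col=4)
  Distance 7: (row=4, col=5), (row=5, col=4)
  Distance 8: (row=4, col=6), (row=5, col=5), (row=6, col=4)
  Distance 9: (row=3, col=6), (row=5, col=6), (row=6, col=3), (row=7, col=4)
  Distance 10: (row=6, col=2), (row=7, col=3), (row=7, col=5)
  Distance 11: (row=6, col=1), (row=7, col=2), (row=7, col=6), (row=8, col=3), (row=8, col=5)
  Distance 12: (row=5, col=1), (row=6, col=0), (row=8, col=2), (row=8, col=6), (row=9, col=3), (row=9, col=5)
  Distance 13: (row=7, col=0), (row=8, col=1), (row=9, col=2), (row=9, col=4), (row=9, col=6), (row=10, col=5)
  Distance 14: (row=8, col=0), (row=9, col=1), (row=10, col=2), (row=10, col=4)
  Distance 15: (row=9, col=0)
  Distance 16: (row=10, col=0)
Total reachable: 55 (grid has 55 open cells total)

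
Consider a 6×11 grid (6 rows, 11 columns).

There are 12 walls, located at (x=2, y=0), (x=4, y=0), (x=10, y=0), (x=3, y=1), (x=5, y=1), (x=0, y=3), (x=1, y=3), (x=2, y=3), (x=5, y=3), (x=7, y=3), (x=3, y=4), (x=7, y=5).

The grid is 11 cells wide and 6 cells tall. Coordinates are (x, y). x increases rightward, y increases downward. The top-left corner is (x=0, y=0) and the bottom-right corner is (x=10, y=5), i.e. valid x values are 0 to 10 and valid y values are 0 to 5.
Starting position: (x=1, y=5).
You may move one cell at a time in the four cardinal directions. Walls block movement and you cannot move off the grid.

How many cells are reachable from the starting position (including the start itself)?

Answer: Reachable cells: 53

Derivation:
BFS flood-fill from (x=1, y=5):
  Distance 0: (x=1, y=5)
  Distance 1: (x=1, y=4), (x=0, y=5), (x=2, y=5)
  Distance 2: (x=0, y=4), (x=2, y=4), (x=3, y=5)
  Distance 3: (x=4, y=5)
  Distance 4: (x=4, y=4), (x=5, y=5)
  Distance 5: (x=4, y=3), (x=5, y=4), (x=6, y=5)
  Distance 6: (x=4, y=2), (x=3, y=3), (x=6, y=4)
  Distance 7: (x=4, y=1), (x=3, y=2), (x=5, y=2), (x=6, y=3), (x=7, y=4)
  Distance 8: (x=2, y=2), (x=6, y=2), (x=8, y=4)
  Distance 9: (x=2, y=1), (x=6, y=1), (x=1, y=2), (x=7, y=2), (x=8, y=3), (x=9, y=4), (x=8, y=5)
  Distance 10: (x=6, y=0), (x=1, y=1), (x=7, y=1), (x=0, y=2), (x=8, y=2), (x=9, y=3), (x=10, y=4), (x=9, y=5)
  Distance 11: (x=1, y=0), (x=5, y=0), (x=7, y=0), (x=0, y=1), (x=8, y=1), (x=9, y=2), (x=10, y=3), (x=10, y=5)
  Distance 12: (x=0, y=0), (x=8, y=0), (x=9, y=1), (x=10, y=2)
  Distance 13: (x=9, y=0), (x=10, y=1)
Total reachable: 53 (grid has 54 open cells total)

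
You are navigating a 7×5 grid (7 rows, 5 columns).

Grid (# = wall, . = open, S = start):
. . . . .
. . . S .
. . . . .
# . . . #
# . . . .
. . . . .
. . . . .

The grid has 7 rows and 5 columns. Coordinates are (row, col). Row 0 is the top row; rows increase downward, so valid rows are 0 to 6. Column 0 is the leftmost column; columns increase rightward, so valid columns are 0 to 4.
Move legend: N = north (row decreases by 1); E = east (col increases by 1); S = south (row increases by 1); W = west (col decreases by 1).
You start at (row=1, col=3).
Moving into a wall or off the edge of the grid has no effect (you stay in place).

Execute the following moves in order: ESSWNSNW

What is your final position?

Start: (row=1, col=3)
  E (east): (row=1, col=3) -> (row=1, col=4)
  S (south): (row=1, col=4) -> (row=2, col=4)
  S (south): blocked, stay at (row=2, col=4)
  W (west): (row=2, col=4) -> (row=2, col=3)
  N (north): (row=2, col=3) -> (row=1, col=3)
  S (south): (row=1, col=3) -> (row=2, col=3)
  N (north): (row=2, col=3) -> (row=1, col=3)
  W (west): (row=1, col=3) -> (row=1, col=2)
Final: (row=1, col=2)

Answer: Final position: (row=1, col=2)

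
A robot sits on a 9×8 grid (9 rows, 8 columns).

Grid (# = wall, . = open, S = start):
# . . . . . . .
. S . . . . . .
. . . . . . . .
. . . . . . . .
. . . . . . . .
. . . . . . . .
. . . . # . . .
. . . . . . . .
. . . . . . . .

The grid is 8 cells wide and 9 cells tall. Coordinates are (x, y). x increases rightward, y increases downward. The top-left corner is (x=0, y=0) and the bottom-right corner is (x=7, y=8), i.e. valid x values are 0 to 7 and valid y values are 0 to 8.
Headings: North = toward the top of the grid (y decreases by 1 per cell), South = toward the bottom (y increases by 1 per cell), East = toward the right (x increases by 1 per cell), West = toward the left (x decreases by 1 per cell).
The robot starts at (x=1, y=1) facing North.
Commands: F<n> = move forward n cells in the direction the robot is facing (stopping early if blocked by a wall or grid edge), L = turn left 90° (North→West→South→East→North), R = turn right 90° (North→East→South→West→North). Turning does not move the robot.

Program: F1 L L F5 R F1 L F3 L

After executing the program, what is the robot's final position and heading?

Start: (x=1, y=1), facing North
  F1: move forward 1, now at (x=1, y=0)
  L: turn left, now facing West
  L: turn left, now facing South
  F5: move forward 5, now at (x=1, y=5)
  R: turn right, now facing West
  F1: move forward 1, now at (x=0, y=5)
  L: turn left, now facing South
  F3: move forward 3, now at (x=0, y=8)
  L: turn left, now facing East
Final: (x=0, y=8), facing East

Answer: Final position: (x=0, y=8), facing East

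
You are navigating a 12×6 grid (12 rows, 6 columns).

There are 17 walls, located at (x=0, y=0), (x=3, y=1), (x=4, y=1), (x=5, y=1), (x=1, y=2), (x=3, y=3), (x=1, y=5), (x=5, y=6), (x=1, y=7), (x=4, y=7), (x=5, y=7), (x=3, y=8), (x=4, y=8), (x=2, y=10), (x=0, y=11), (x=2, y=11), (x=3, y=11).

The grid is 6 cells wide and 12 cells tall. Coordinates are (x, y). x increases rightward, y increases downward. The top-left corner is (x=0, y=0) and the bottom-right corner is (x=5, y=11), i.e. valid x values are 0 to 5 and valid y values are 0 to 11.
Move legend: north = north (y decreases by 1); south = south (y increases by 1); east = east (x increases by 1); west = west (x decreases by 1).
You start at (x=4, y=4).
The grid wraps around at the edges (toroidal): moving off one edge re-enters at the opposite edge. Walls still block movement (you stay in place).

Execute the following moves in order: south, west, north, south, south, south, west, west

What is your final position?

Start: (x=4, y=4)
  south (south): (x=4, y=4) -> (x=4, y=5)
  west (west): (x=4, y=5) -> (x=3, y=5)
  north (north): (x=3, y=5) -> (x=3, y=4)
  south (south): (x=3, y=4) -> (x=3, y=5)
  south (south): (x=3, y=5) -> (x=3, y=6)
  south (south): (x=3, y=6) -> (x=3, y=7)
  west (west): (x=3, y=7) -> (x=2, y=7)
  west (west): blocked, stay at (x=2, y=7)
Final: (x=2, y=7)

Answer: Final position: (x=2, y=7)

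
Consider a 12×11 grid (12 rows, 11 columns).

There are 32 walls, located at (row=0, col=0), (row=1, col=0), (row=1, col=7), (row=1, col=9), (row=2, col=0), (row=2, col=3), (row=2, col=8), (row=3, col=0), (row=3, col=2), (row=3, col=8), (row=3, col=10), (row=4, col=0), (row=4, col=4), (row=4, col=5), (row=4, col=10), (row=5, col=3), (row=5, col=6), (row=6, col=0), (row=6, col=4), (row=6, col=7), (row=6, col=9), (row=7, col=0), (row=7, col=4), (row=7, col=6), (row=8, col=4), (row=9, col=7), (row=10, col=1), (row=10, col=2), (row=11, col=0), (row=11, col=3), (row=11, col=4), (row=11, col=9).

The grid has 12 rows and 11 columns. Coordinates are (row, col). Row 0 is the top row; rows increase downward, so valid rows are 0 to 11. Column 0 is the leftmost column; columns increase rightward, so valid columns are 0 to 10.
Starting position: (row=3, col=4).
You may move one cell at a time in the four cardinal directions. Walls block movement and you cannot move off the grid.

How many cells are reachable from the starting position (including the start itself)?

Answer: Reachable cells: 98

Derivation:
BFS flood-fill from (row=3, col=4):
  Distance 0: (row=3, col=4)
  Distance 1: (row=2, col=4), (row=3, col=3), (row=3, col=5)
  Distance 2: (row=1, col=4), (row=2, col=5), (row=3, col=6), (row=4, col=3)
  Distance 3: (row=0, col=4), (row=1, col=3), (row=1, col=5), (row=2, col=6), (row=3, col=7), (row=4, col=2), (row=4, col=6)
  Distance 4: (row=0, col=3), (row=0, col=5), (row=1, col=2), (row=1, col=6), (row=2, col=7), (row=4, col=1), (row=4, col=7), (row=5, col=2)
  Distance 5: (row=0, col=2), (row=0, col=6), (row=1, col=1), (row=2, col=2), (row=3, col=1), (row=4, col=8), (row=5, col=1), (row=5, col=7), (row=6, col=2)
  Distance 6: (row=0, col=1), (row=0, col=7), (row=2, col=1), (row=4, col=9), (row=5, col=0), (row=5, col=8), (row=6, col=1), (row=6, col=3), (row=7, col=2)
  Distance 7: (row=0, col=8), (row=3, col=9), (row=5, col=9), (row=6, col=8), (row=7, col=1), (row=7, col=3), (row=8, col=2)
  Distance 8: (row=0, col=9), (row=1, col=8), (row=2, col=9), (row=5, col=10), (row=7, col=8), (row=8, col=1), (row=8, col=3), (row=9, col=2)
  Distance 9: (row=0, col=10), (row=2, col=10), (row=6, col=10), (row=7, col=7), (row=7, col=9), (row=8, col=0), (row=8, col=8), (row=9, col=1), (row=9, col=3)
  Distance 10: (row=1, col=10), (row=7, col=10), (row=8, col=7), (row=8, col=9), (row=9, col=0), (row=9, col=4), (row=9, col=8), (row=10, col=3)
  Distance 11: (row=8, col=6), (row=8, col=10), (row=9, col=5), (row=9, col=9), (row=10, col=0), (row=10, col=4), (row=10, col=8)
  Distance 12: (row=8, col=5), (row=9, col=6), (row=9, col=10), (row=10, col=5), (row=10, col=7), (row=10, col=9), (row=11, col=8)
  Distance 13: (row=7, col=5), (row=10, col=6), (row=10, col=10), (row=11, col=5), (row=11, col=7)
  Distance 14: (row=6, col=5), (row=11, col=6), (row=11, col=10)
  Distance 15: (row=5, col=5), (row=6, col=6)
  Distance 16: (row=5, col=4)
Total reachable: 98 (grid has 100 open cells total)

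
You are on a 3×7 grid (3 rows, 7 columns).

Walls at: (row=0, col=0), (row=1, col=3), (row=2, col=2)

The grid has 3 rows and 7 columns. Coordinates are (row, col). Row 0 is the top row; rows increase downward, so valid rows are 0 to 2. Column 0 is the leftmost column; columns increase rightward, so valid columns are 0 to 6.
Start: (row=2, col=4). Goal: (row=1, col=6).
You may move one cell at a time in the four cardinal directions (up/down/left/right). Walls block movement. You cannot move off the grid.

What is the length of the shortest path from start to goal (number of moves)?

Answer: Shortest path length: 3

Derivation:
BFS from (row=2, col=4) until reaching (row=1, col=6):
  Distance 0: (row=2, col=4)
  Distance 1: (row=1, col=4), (row=2, col=3), (row=2, col=5)
  Distance 2: (row=0, col=4), (row=1, col=5), (row=2, col=6)
  Distance 3: (row=0, col=3), (row=0, col=5), (row=1, col=6)  <- goal reached here
One shortest path (3 moves): (row=2, col=4) -> (row=2, col=5) -> (row=2, col=6) -> (row=1, col=6)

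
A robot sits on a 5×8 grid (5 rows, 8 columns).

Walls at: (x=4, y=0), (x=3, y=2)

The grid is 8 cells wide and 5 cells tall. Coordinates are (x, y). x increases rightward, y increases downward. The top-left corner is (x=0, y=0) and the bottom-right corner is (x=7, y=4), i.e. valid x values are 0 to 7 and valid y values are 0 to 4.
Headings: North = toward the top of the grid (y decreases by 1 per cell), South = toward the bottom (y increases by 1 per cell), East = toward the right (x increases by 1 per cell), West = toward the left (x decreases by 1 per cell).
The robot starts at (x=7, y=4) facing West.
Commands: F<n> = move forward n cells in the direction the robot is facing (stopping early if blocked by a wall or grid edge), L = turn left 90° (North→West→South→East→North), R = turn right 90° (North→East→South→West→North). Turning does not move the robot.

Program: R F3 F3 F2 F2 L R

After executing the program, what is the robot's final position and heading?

Answer: Final position: (x=7, y=0), facing North

Derivation:
Start: (x=7, y=4), facing West
  R: turn right, now facing North
  F3: move forward 3, now at (x=7, y=1)
  F3: move forward 1/3 (blocked), now at (x=7, y=0)
  F2: move forward 0/2 (blocked), now at (x=7, y=0)
  F2: move forward 0/2 (blocked), now at (x=7, y=0)
  L: turn left, now facing West
  R: turn right, now facing North
Final: (x=7, y=0), facing North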